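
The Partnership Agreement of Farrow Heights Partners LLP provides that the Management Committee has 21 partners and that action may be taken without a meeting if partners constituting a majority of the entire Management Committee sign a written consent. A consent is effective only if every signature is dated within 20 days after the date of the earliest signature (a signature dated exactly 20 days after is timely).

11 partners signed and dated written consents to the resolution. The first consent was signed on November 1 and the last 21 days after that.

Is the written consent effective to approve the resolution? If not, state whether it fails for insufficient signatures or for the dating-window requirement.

Signatures required: a majority of 21 — a majority of 21 is 11, so 11 needed; 11 signed. Sufficient.
Dating window: the latest signature is 21 days after the earliest; the limit is 20 days. Outside the window.

Not effective — dating-window requirement not satisfied.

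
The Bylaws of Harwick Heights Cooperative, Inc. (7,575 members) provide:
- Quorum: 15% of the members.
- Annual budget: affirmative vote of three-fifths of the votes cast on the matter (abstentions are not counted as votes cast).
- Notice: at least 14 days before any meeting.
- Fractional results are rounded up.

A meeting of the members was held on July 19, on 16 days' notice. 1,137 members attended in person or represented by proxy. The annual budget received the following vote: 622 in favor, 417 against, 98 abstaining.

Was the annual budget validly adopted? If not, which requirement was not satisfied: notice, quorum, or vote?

Notice: 16 days given; 14 required. Satisfied.
Quorum: 15% of 7,575 = 1,136.25, rounded up to 1,137; 1,137 present. Satisfied.
Vote: requires three-fifths of the votes cast (1,137 − 98 abstaining = 1,039); 3/5 of 1039 = 623.40, rounded up to 624, so 624 needed; 622 in favor. Not satisfied.

Invalid — vote requirement not satisfied.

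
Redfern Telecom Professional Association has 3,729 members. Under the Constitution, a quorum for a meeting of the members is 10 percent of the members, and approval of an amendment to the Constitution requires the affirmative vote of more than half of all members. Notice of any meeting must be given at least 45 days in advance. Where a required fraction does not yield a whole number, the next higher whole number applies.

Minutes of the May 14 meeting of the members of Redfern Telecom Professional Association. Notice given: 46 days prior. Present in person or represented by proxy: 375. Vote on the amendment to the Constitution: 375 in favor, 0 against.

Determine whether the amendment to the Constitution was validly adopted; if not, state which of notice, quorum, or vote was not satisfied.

Notice: 46 days given; 45 required. Satisfied.
Quorum: 10% of 3,729 = 372.90, rounded up to 373; 375 present. Satisfied.
Vote: requires a majority of all members (3,729); a majority of 3729 is 1865, so 1,865 needed; 375 in favor. Not satisfied.

Invalid — vote requirement not satisfied.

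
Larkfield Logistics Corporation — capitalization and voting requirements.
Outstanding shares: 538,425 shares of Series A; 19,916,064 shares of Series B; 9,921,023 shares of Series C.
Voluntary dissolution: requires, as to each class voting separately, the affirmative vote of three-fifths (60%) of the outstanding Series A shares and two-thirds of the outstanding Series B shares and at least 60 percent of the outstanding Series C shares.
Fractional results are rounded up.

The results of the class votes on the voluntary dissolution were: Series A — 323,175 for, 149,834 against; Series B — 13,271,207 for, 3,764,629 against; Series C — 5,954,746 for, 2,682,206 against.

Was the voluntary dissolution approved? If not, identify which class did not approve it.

Not approved — the Series B shares did not give the required vote.

Series A: 3/5 of 538425 = 323055; 323,055 required, 323,175 in favor — approved.
Series B: 2/3 of 19916064 = 13277376; 13,277,376 required, 13,271,207 in favor — not approved.
Series C: 3/5 of 9921023 = 5952613.80, rounded up to 5952614; 5,952,614 required, 5,954,746 in favor — approved.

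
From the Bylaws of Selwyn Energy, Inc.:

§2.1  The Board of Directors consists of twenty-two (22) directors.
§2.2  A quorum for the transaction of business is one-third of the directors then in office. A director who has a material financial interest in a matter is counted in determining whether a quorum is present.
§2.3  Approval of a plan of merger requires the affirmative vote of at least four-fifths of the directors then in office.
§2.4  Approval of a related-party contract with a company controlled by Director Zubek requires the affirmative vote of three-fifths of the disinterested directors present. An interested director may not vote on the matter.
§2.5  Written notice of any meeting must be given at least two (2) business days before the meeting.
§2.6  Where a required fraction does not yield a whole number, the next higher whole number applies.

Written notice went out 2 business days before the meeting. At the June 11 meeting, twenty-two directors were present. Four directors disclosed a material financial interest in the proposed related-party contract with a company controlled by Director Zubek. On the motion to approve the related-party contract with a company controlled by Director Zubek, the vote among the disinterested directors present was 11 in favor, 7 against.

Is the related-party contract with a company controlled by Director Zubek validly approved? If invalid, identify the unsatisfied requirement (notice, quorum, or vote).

Valid — all requirements satisfied.

Notice: 2 business days given; 2 required (2 ≥ 2). Satisfied.
Quorum: 22 present (interested directors count toward quorum); quorum is 8. Satisfied.
Vote: the related-party contract with a company controlled by Director Zubek requires three-fifths of the disinterested directors present (22 − 4 = 18). 3/5 of 18 = 10.80, rounded up to 11, so 11 affirmative votes are needed; 11 voted in favor. Satisfied.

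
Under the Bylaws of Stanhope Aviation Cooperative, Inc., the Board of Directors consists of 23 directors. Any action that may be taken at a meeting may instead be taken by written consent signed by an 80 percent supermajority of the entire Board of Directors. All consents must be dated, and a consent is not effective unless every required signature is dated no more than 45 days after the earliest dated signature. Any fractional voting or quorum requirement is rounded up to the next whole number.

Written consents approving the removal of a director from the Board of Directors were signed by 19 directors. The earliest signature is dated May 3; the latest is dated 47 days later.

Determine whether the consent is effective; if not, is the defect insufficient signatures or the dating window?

Not effective — dating-window requirement not satisfied.

Signatures required: an 80 percent supermajority of 23 — 4/5 of 23 = 18.40, rounded up to 19, so 19 needed; 19 signed. Sufficient.
Dating window: the latest signature is 47 days after the earliest; the limit is 45 days. Outside the window.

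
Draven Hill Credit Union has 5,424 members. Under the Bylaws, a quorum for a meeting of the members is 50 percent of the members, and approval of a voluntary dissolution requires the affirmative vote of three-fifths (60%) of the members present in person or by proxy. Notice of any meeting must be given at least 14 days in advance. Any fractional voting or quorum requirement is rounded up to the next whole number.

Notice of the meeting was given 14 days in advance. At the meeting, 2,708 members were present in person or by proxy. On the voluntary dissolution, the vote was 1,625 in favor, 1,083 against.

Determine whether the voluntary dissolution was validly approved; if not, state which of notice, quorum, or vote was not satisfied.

Invalid — quorum requirement not satisfied.

Notice: 14 days given; 14 required. Satisfied.
Quorum: 50% of 5,424 = 2,712; 2,708 present. Not satisfied.
Vote: requires three-fifths of those present (2,708); 3/5 of 2708 = 1624.80, rounded up to 1625, so 1,625 needed; 1,625 in favor. Satisfied.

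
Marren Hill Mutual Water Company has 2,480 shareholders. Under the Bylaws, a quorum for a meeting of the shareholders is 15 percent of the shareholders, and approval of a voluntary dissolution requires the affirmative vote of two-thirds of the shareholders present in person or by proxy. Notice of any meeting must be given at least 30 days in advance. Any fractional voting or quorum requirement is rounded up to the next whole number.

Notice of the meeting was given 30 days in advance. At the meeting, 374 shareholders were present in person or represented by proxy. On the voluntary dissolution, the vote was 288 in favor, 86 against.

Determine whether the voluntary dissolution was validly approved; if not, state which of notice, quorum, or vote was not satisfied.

Valid — all requirements satisfied.

Notice: 30 days given; 30 required. Satisfied.
Quorum: 15% of 2,480 = 372; 374 present. Satisfied.
Vote: requires two-thirds of those present (374); 2/3 of 374 = 249.33, rounded up to 250, so 250 needed; 288 in favor. Satisfied.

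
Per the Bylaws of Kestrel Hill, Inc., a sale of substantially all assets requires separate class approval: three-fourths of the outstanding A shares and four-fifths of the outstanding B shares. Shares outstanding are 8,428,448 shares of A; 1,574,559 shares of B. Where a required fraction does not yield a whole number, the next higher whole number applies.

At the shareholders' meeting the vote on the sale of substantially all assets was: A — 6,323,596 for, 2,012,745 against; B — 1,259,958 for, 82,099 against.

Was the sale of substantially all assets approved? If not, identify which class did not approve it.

A: 3/4 of 8428448 = 6321336; 6,321,336 required, 6,323,596 in favor — approved.
B: 4/5 of 1574559 = 1259647.20, rounded up to 1259648; 1,259,648 required, 1,259,958 in favor — approved.

Approved — every class gave the required vote.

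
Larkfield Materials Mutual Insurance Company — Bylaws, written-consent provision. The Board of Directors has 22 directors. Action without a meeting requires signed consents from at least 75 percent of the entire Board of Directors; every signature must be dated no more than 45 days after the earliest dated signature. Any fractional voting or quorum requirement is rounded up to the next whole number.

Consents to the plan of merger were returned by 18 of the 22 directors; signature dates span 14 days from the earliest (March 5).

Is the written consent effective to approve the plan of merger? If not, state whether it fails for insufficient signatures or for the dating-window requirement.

Signatures required: at least 75 percent of 22 — 3/4 of 22 = 16.50, rounded up to 17, so 17 needed; 18 signed. Sufficient.
Dating window: the latest signature is 14 days after the earliest; the limit is 45 days. Within the window.

Effective — both the signature and dating-window requirements are satisfied.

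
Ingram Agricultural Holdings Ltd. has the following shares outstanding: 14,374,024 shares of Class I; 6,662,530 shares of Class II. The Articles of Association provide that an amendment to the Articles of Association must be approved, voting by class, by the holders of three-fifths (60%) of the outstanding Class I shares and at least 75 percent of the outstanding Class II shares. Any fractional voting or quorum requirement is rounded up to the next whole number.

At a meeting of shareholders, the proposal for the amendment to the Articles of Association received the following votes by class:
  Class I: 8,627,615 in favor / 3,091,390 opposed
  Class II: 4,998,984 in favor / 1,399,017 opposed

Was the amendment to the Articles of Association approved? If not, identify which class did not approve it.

Class I: 3/5 of 14374024 = 8624414.40, rounded up to 8624415; 8,624,415 required, 8,627,615 in favor — approved.
Class II: 3/4 of 6662530 = 4996897.50, rounded up to 4996898; 4,996,898 required, 4,998,984 in favor — approved.

Approved — every class gave the required vote.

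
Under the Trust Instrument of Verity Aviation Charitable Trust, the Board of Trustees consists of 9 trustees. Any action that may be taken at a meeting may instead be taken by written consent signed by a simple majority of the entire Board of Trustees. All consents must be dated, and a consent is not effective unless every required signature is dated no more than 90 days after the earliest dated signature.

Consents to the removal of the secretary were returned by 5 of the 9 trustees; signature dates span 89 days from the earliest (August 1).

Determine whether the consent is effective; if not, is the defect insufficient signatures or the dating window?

Effective — both the signature and dating-window requirements are satisfied.

Signatures required: a simple majority of 9 — a majority of 9 is 5, so 5 needed; 5 signed. Sufficient.
Dating window: the latest signature is 89 days after the earliest; the limit is 90 days. Within the window.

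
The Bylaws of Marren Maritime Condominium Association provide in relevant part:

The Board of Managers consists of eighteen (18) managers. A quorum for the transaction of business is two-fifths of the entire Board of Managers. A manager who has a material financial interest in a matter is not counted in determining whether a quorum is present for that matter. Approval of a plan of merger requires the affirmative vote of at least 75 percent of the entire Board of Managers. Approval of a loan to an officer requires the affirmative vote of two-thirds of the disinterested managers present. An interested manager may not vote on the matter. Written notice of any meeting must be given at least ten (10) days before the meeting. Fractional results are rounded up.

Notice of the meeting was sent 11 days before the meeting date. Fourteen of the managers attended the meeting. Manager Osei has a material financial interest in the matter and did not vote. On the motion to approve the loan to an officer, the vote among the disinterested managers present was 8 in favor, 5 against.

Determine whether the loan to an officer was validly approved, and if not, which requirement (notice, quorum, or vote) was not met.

Notice: 11 days given; 10 required (11 ≥ 10). Satisfied.
Quorum: 14 present, but the 1 interested manager does not count, leaving 13. Quorum is 8. Satisfied.
Vote: the loan to an officer requires two-thirds of the disinterested managers present (14 − 1 = 13). 2/3 of 13 = 8.67, rounded up to 9, so 9 affirmative votes are needed; 8 voted in favor. Not satisfied.

Invalid — vote requirement not satisfied.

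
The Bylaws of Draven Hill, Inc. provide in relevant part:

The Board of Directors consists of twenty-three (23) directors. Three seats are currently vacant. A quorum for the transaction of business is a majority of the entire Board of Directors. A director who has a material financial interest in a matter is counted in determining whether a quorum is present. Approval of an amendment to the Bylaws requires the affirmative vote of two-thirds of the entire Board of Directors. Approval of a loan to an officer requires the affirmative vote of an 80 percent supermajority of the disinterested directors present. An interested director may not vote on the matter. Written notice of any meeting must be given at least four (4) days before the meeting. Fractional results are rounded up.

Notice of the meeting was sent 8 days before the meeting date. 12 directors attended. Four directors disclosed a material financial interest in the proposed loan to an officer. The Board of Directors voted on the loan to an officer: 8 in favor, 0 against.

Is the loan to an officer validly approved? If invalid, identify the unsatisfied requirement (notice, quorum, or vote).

Notice: 8 days given; 4 required (8 ≥ 4). Satisfied.
Quorum: 12 present (interested directors count toward quorum); quorum is 12. Satisfied.
Vote: the loan to an officer requires four-fifths of the disinterested directors present (12 − 4 = 8). 4/5 of 8 = 6.40, rounded up to 7, so 7 affirmative votes are needed; 8 voted in favor. Satisfied.

Valid — all requirements satisfied.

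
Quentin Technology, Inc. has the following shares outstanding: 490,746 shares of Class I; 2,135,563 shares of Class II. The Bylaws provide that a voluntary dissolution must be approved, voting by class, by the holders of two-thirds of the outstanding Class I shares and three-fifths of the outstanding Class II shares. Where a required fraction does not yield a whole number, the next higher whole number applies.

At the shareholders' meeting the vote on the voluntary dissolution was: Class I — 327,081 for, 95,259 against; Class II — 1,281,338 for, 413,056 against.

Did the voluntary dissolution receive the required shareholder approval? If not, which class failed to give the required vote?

Not approved — the Class I shares did not give the required vote.

Class I: 2/3 of 490746 = 327164; 327,164 required, 327,081 in favor — not approved.
Class II: 3/5 of 2135563 = 1281337.80, rounded up to 1281338; 1,281,338 required, 1,281,338 in favor — approved.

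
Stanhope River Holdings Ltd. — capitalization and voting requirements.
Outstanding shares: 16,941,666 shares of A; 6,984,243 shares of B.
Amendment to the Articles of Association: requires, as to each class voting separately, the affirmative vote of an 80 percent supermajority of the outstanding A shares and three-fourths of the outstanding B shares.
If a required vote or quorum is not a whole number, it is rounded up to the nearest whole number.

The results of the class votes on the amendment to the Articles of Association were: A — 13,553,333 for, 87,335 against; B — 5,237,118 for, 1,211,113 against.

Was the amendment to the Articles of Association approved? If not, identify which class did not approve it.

Not approved — the B shares did not give the required vote.

A: 4/5 of 16941666 = 13553332.80, rounded up to 13553333; 13,553,333 required, 13,553,333 in favor — approved.
B: 3/4 of 6984243 = 5238182.25, rounded up to 5238183; 5,238,183 required, 5,237,118 in favor — not approved.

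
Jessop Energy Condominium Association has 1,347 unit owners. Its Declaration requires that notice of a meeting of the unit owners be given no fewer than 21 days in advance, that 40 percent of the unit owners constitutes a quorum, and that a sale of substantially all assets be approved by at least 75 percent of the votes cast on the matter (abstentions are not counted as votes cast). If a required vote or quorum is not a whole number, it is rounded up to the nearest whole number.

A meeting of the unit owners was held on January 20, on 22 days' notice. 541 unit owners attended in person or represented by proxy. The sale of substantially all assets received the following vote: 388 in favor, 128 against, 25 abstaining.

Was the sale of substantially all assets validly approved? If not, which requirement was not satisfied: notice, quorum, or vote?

Notice: 22 days given; 21 required. Satisfied.
Quorum: 40% of 1,347 = 538.80, rounded up to 539; 541 present. Satisfied.
Vote: requires three-fourths of the votes cast (541 − 25 abstaining = 516); 3/4 of 516 = 387, so 387 needed; 388 in favor. Satisfied.

Valid — all requirements satisfied.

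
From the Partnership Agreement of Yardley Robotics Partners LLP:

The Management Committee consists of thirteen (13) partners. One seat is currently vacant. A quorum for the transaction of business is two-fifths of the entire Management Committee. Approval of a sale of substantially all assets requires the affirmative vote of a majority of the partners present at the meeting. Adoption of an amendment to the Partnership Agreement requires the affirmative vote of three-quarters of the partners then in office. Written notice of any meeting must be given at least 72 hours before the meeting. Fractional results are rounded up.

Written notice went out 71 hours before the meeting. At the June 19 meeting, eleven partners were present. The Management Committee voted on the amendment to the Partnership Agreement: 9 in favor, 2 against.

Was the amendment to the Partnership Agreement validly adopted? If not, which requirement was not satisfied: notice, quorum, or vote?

Invalid — notice requirement not satisfied.

Notice: 71 hours given; 72 required (71 < 72). Not satisfied.
Quorum: 11 present; quorum is 6. Satisfied.
Vote: the amendment to the Partnership Agreement requires three-fourths of the partners then in office (12). 3/4 of 12 = 9, so 9 affirmative votes are needed; 9 voted in favor. Satisfied.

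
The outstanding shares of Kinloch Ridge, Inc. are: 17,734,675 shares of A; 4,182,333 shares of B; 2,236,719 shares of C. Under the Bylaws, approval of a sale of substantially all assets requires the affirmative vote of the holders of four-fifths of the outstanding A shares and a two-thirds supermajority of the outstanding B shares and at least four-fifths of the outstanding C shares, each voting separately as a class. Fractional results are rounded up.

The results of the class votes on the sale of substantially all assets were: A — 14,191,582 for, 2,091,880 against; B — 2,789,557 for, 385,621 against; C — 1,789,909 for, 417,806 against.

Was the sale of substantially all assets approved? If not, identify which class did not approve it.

A: 4/5 of 17734675 = 14187740; 14,187,740 required, 14,191,582 in favor — approved.
B: 2/3 of 4182333 = 2788222; 2,788,222 required, 2,789,557 in favor — approved.
C: 4/5 of 2236719 = 1789375.20, rounded up to 1789376; 1,789,376 required, 1,789,909 in favor — approved.

Approved — every class gave the required vote.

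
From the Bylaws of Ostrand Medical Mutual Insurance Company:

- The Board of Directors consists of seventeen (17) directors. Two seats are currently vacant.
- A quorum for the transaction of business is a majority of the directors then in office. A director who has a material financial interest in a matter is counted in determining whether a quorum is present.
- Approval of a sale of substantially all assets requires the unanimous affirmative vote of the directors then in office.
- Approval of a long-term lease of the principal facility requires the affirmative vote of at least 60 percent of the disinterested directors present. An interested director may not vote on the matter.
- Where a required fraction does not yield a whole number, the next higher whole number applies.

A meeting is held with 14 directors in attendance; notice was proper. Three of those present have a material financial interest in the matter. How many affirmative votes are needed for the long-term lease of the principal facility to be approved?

The long-term lease of the principal facility requires three-fifths of the disinterested directors present (14 − 3 = 11).
3/5 of 11 = 6.60, rounded up to 7.

7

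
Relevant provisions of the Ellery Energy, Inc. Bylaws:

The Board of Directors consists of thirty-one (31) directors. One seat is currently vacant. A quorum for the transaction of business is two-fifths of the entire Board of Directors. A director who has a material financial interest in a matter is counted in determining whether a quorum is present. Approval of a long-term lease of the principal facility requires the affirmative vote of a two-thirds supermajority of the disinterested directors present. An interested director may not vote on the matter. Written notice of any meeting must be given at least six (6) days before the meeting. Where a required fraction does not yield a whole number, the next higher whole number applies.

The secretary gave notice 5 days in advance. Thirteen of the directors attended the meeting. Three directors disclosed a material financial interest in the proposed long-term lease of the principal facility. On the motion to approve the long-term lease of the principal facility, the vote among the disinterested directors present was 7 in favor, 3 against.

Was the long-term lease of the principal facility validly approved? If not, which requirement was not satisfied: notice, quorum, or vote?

Invalid — notice requirement not satisfied.

Notice: 5 days given; 6 required (5 < 6). Not satisfied.
Quorum: 13 present (interested directors count toward quorum); quorum is 13. Satisfied.
Vote: the long-term lease of the principal facility requires two-thirds of the disinterested directors present (13 − 3 = 10). 2/3 of 10 = 6.67, rounded up to 7, so 7 affirmative votes are needed; 7 voted in favor. Satisfied.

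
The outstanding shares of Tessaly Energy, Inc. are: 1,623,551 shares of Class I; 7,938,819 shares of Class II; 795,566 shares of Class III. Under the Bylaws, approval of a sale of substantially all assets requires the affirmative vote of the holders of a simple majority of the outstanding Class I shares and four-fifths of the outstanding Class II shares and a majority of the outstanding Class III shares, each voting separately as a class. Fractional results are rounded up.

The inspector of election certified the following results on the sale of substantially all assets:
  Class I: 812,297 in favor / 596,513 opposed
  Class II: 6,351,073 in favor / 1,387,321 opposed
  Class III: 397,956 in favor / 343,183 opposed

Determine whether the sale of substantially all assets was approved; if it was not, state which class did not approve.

Class I: a majority of 1623551 is 811776; 811,776 required, 812,297 in favor — approved.
Class II: 4/5 of 7938819 = 6351055.20, rounded up to 6351056; 6,351,056 required, 6,351,073 in favor — approved.
Class III: a majority of 795566 is 397784; 397,784 required, 397,956 in favor — approved.

Approved — every class gave the required vote.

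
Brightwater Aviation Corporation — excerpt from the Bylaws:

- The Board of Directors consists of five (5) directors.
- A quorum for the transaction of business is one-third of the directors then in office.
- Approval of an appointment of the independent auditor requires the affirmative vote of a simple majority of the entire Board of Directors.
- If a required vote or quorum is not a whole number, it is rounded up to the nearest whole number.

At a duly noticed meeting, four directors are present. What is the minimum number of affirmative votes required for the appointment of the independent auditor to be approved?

3

The appointment of the independent auditor requires a majority of the entire Board of Directors (5).
A majority of 5 is 3.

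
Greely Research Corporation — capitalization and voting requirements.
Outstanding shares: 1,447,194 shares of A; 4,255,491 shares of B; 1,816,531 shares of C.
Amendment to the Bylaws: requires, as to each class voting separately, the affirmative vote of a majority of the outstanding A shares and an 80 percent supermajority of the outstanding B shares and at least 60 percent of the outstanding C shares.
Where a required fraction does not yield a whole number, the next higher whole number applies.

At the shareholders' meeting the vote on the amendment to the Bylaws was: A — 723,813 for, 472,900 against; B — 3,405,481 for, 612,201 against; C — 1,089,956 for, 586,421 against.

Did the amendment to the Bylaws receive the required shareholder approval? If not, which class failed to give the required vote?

Approved — every class gave the required vote.

A: a majority of 1447194 is 723598; 723,598 required, 723,813 in favor — approved.
B: 4/5 of 4255491 = 3404392.80, rounded up to 3404393; 3,404,393 required, 3,405,481 in favor — approved.
C: 3/5 of 1816531 = 1089918.60, rounded up to 1089919; 1,089,919 required, 1,089,956 in favor — approved.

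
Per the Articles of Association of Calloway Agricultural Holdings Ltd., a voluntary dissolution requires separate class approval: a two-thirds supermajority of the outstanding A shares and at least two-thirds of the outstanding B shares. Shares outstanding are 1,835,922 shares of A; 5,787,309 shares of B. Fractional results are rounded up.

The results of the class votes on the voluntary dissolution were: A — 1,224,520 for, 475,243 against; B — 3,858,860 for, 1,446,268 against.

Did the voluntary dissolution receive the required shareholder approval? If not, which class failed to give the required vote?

A: 2/3 of 1835922 = 1223948; 1,223,948 required, 1,224,520 in favor — approved.
B: 2/3 of 5787309 = 3858206; 3,858,206 required, 3,858,860 in favor — approved.

Approved — every class gave the required vote.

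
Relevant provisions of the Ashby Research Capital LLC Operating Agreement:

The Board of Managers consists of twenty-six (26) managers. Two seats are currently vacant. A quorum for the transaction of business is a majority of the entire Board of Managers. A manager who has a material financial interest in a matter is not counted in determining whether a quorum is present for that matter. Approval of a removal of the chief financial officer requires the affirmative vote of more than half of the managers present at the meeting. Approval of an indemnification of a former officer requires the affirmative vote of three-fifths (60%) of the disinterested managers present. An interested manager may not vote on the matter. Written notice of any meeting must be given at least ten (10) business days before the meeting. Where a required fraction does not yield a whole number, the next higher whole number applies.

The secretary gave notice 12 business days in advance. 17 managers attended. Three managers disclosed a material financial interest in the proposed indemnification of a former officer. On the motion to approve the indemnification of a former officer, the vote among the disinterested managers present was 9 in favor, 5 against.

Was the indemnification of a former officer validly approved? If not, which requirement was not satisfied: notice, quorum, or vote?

Valid — all requirements satisfied.

Notice: 12 business days given; 10 required (12 ≥ 10). Satisfied.
Quorum: 17 present, but the 3 interested managers do not count, leaving 14. Quorum is 14. Satisfied.
Vote: the indemnification of a former officer requires three-fifths of the disinterested managers present (17 − 3 = 14). 3/5 of 14 = 8.40, rounded up to 9, so 9 affirmative votes are needed; 9 voted in favor. Satisfied.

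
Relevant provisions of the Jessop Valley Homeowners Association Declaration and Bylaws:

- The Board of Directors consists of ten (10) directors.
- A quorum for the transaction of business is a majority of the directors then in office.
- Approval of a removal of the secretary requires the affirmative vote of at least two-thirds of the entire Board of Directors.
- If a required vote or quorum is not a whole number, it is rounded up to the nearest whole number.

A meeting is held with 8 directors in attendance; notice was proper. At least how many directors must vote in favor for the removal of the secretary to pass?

The removal of the secretary requires two-thirds of the entire Board of Directors (10).
2/3 of 10 = 6.67, rounded up to 7.

7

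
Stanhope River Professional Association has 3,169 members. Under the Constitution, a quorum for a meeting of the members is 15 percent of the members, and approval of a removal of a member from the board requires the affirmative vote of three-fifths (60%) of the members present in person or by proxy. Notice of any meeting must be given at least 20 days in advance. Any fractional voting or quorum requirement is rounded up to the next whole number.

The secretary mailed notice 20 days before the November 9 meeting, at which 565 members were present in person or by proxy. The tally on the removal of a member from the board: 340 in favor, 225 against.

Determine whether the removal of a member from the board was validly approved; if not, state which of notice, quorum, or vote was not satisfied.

Notice: 20 days given; 20 required. Satisfied.
Quorum: 15% of 3,169 = 475.35, rounded up to 476; 565 present. Satisfied.
Vote: requires three-fifths of those present (565); 3/5 of 565 = 339, so 339 needed; 340 in favor. Satisfied.

Valid — all requirements satisfied.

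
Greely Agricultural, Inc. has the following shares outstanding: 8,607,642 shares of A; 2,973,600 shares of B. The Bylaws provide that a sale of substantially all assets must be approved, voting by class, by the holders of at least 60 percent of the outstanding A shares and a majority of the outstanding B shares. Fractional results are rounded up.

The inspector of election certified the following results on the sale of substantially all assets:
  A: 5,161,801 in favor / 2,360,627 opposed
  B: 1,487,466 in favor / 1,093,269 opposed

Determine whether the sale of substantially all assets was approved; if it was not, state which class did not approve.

Not approved — the A shares did not give the required vote.

A: 3/5 of 8607642 = 5164585.20, rounded up to 5164586; 5,164,586 required, 5,161,801 in favor — not approved.
B: a majority of 2973600 is 1486801; 1,486,801 required, 1,487,466 in favor — approved.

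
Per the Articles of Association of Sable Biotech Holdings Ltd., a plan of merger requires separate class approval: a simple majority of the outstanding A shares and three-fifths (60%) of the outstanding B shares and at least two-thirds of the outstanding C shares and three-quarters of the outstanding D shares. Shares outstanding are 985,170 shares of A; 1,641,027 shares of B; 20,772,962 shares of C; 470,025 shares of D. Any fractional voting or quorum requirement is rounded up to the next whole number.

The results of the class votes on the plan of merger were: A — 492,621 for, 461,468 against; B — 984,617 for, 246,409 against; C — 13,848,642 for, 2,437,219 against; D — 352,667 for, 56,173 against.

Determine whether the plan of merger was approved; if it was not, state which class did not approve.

Approved — every class gave the required vote.

A: a majority of 985170 is 492586; 492,586 required, 492,621 in favor — approved.
B: 3/5 of 1641027 = 984616.20, rounded up to 984617; 984,617 required, 984,617 in favor — approved.
C: 2/3 of 20772962 = 13848641.33, rounded up to 13848642; 13,848,642 required, 13,848,642 in favor — approved.
D: 3/4 of 470025 = 352518.75, rounded up to 352519; 352,519 required, 352,667 in favor — approved.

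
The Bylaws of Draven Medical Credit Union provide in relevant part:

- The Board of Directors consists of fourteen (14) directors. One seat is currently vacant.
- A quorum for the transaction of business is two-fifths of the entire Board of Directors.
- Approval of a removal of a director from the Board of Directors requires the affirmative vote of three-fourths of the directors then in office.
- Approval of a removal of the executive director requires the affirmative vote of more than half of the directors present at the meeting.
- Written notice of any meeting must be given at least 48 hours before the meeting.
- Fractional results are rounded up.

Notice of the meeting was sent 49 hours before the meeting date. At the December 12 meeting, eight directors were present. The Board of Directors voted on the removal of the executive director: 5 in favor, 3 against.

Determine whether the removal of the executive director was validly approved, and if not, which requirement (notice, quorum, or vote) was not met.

Notice: 49 hours given; 48 required (49 ≥ 48). Satisfied.
Quorum: 8 present; quorum is 6. Satisfied.
Vote: the removal of the executive director requires a majority of the directors present (8). A majority of 8 is 5, so 5 affirmative votes are needed; 5 voted in favor. Satisfied.

Valid — all requirements satisfied.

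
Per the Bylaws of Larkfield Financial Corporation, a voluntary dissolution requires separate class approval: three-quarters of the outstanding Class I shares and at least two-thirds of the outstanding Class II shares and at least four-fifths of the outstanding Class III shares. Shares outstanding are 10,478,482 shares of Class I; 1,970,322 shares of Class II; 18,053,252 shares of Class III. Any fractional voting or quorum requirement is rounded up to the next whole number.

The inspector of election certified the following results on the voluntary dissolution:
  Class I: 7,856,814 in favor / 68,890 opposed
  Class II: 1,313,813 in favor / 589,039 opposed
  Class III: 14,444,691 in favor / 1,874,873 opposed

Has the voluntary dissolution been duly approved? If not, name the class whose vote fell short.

Class I: 3/4 of 10478482 = 7858861.50, rounded up to 7858862; 7,858,862 required, 7,856,814 in favor — not approved.
Class II: 2/3 of 1970322 = 1313548; 1,313,548 required, 1,313,813 in favor — approved.
Class III: 4/5 of 18053252 = 14442601.60, rounded up to 14442602; 14,442,602 required, 14,444,691 in favor — approved.

Not approved — the Class I shares did not give the required vote.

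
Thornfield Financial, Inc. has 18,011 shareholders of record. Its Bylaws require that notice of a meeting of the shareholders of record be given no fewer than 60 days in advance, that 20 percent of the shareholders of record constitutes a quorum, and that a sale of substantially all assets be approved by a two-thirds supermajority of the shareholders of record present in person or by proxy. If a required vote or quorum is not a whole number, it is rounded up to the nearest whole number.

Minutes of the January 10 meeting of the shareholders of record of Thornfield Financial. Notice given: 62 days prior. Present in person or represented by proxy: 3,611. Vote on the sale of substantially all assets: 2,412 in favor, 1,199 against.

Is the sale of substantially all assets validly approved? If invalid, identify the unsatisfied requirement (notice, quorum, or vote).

Valid — all requirements satisfied.

Notice: 62 days given; 60 required. Satisfied.
Quorum: 20% of 18,011 = 3,602.20, rounded up to 3,603; 3,611 present. Satisfied.
Vote: requires two-thirds of those present (3,611); 2/3 of 3611 = 2407.33, rounded up to 2408, so 2,408 needed; 2,412 in favor. Satisfied.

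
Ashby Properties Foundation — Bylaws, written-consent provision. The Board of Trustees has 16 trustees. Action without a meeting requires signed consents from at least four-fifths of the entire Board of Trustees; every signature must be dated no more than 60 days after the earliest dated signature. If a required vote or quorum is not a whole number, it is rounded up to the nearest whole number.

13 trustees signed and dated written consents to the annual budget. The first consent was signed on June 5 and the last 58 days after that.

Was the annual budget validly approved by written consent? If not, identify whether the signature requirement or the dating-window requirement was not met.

Effective — both the signature and dating-window requirements are satisfied.

Signatures required: at least four-fifths of 16 — 4/5 of 16 = 12.80, rounded up to 13, so 13 needed; 13 signed. Sufficient.
Dating window: the latest signature is 58 days after the earliest; the limit is 60 days. Within the window.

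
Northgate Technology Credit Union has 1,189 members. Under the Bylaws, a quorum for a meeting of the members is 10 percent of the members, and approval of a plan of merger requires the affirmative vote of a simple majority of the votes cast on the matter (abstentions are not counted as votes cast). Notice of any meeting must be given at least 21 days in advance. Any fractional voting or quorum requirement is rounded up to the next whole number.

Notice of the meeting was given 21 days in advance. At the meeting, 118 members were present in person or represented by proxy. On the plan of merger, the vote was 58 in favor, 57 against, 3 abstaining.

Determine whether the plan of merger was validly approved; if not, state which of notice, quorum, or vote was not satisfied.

Notice: 21 days given; 21 required. Satisfied.
Quorum: 10% of 1,189 = 118.90, rounded up to 119; 118 present. Not satisfied.
Vote: requires a majority of the votes cast (118 − 3 abstaining = 115); a majority of 115 is 58, so 58 needed; 58 in favor. Satisfied.

Invalid — quorum requirement not satisfied.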